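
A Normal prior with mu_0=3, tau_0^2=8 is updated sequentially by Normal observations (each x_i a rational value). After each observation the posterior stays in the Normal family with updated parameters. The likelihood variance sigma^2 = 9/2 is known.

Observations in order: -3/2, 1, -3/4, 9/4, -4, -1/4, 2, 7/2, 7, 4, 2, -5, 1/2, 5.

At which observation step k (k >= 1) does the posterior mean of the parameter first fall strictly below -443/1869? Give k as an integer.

k = 6

obs 1: x=-3/2 → posterior Normal(3/25, 72/25)
obs 2: x=1 → posterior Normal(19/41, 72/41)
obs 3: x=-3/4 → posterior Normal(7/57, 24/19)
obs 4: x=9/4 → posterior Normal(43/73, 72/73)
obs 5: x=-4 → posterior Normal(-21/89, 72/89)
obs 6: x=-1/4 → posterior Normal(-5/21, 24/35)
obs 7: x=2 → posterior Normal(7/121, 72/121)
obs 8: x=7/2 → posterior Normal(63/137, 72/137)
obs 9: x=7 → posterior Normal(175/153, 8/17)
obs 10: x=4 → posterior Normal(239/169, 72/169)
obs 11: x=2 → posterior Normal(271/185, 72/185)
obs 12: x=-5 → posterior Normal(191/201, 24/67)
obs 13: x=1/2 → posterior Normal(199/217, 72/217)
obs 14: x=5 → posterior Normal(279/233, 72/233)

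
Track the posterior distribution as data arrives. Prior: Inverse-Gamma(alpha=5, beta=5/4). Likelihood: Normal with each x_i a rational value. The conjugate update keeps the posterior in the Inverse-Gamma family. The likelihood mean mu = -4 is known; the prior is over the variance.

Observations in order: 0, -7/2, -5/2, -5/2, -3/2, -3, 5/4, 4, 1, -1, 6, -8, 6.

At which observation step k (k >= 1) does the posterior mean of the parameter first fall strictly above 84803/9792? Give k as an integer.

obs 1: x=0 → posterior Inverse-Gamma(11/2, 37/4)
obs 2: x=-7/2 → posterior Inverse-Gamma(6, 75/8)
obs 3: x=-5/2 → posterior Inverse-Gamma(13/2, 21/2)
obs 4: x=-5/2 → posterior Inverse-Gamma(7, 93/8)
obs 5: x=-3/2 → posterior Inverse-Gamma(15/2, 59/4)
obs 6: x=-3 → posterior Inverse-Gamma(8, 61/4)
obs 7: x=5/4 → posterior Inverse-Gamma(17/2, 929/32)
obs 8: x=4 → posterior Inverse-Gamma(9, 1953/32)
obs 9: x=1 → posterior Inverse-Gamma(19/2, 2353/32)
obs 10: x=-1 → posterior Inverse-Gamma(10, 2497/32)
obs 11: x=6 → posterior Inverse-Gamma(21/2, 4097/32)
obs 12: x=-8 → posterior Inverse-Gamma(11, 4353/32)
obs 13: x=6 → posterior Inverse-Gamma(23/2, 5953/32)

k = 10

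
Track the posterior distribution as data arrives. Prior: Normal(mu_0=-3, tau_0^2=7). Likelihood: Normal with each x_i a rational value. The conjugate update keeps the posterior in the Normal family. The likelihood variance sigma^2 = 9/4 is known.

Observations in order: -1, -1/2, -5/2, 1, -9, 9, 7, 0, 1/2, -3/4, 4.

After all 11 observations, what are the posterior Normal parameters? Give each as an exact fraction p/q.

obs 1: x=-1 → posterior Normal(-55/37, 63/37)
obs 2: x=-1/2 → posterior Normal(-69/65, 63/65)
obs 3: x=-5/2 → posterior Normal(-139/93, 21/31)
obs 4: x=1 → posterior Normal(-111/121, 63/121)
obs 5: x=-9 → posterior Normal(-363/149, 63/149)
obs 6: x=9 → posterior Normal(-37/59, 21/59)
obs 7: x=7 → posterior Normal(17/41, 63/205)
obs 8: x=0 → posterior Normal(85/233, 63/233)
obs 9: x=1/2 → posterior Normal(11/29, 7/29)
obs 10: x=-3/4 → posterior Normal(78/289, 63/289)
obs 11: x=4 → posterior Normal(190/317, 63/317)

mu_0=190/317, tau_0^2=63/317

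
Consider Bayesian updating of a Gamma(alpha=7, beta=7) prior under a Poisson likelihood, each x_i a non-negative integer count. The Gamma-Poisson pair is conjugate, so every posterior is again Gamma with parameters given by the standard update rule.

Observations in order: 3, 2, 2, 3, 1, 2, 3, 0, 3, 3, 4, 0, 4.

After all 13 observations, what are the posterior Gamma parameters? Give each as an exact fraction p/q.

alpha=37, beta=20

obs 1: x=3 → posterior Gamma(10, 8)
obs 2: x=2 → posterior Gamma(12, 9)
obs 3: x=2 → posterior Gamma(14, 10)
obs 4: x=3 → posterior Gamma(17, 11)
obs 5: x=1 → posterior Gamma(18, 12)
obs 6: x=2 → posterior Gamma(20, 13)
obs 7: x=3 → posterior Gamma(23, 14)
obs 8: x=0 → posterior Gamma(23, 15)
obs 9: x=3 → posterior Gamma(26, 16)
obs 10: x=3 → posterior Gamma(29, 17)
obs 11: x=4 → posterior Gamma(33, 18)
obs 12: x=0 → posterior Gamma(33, 19)
obs 13: x=4 → posterior Gamma(37, 20)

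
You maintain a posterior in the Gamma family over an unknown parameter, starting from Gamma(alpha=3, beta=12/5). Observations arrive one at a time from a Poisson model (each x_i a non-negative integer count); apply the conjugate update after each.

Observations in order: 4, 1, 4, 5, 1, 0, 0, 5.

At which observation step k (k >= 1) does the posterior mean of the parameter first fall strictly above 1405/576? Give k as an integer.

k = 4

obs 1: x=4 → posterior Gamma(7, 17/5)
obs 2: x=1 → posterior Gamma(8, 22/5)
obs 3: x=4 → posterior Gamma(12, 27/5)
obs 4: x=5 → posterior Gamma(17, 32/5)
obs 5: x=1 → posterior Gamma(18, 37/5)
obs 6: x=0 → posterior Gamma(18, 42/5)
obs 7: x=0 → posterior Gamma(18, 47/5)
obs 8: x=5 → posterior Gamma(23, 52/5)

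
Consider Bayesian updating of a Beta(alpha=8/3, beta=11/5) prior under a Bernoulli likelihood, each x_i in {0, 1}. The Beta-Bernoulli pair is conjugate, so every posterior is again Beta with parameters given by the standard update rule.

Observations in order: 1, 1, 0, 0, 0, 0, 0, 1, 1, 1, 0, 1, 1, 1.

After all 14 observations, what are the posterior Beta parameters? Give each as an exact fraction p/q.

obs 1: x=1 → posterior Beta(11/3, 11/5)
obs 2: x=1 → posterior Beta(14/3, 11/5)
obs 3: x=0 → posterior Beta(14/3, 16/5)
obs 4: x=0 → posterior Beta(14/3, 21/5)
obs 5: x=0 → posterior Beta(14/3, 26/5)
obs 6: x=0 → posterior Beta(14/3, 31/5)
obs 7: x=0 → posterior Beta(14/3, 36/5)
obs 8: x=1 → posterior Beta(17/3, 36/5)
obs 9: x=1 → posterior Beta(20/3, 36/5)
obs 10: x=1 → posterior Beta(23/3, 36/5)
obs 11: x=0 → posterior Beta(23/3, 41/5)
obs 12: x=1 → posterior Beta(26/3, 41/5)
obs 13: x=1 → posterior Beta(29/3, 41/5)
obs 14: x=1 → posterior Beta(32/3, 41/5)

alpha=32/3, beta=41/5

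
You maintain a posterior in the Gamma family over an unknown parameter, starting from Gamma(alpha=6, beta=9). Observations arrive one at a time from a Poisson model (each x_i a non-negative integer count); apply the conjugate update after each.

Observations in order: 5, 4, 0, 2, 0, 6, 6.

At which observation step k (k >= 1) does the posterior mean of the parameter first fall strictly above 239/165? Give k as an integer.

obs 1: x=5 → posterior Gamma(11, 10)
obs 2: x=4 → posterior Gamma(15, 11)
obs 3: x=0 → posterior Gamma(15, 12)
obs 4: x=2 → posterior Gamma(17, 13)
obs 5: x=0 → posterior Gamma(17, 14)
obs 6: x=6 → posterior Gamma(23, 15)
obs 7: x=6 → posterior Gamma(29, 16)

k = 6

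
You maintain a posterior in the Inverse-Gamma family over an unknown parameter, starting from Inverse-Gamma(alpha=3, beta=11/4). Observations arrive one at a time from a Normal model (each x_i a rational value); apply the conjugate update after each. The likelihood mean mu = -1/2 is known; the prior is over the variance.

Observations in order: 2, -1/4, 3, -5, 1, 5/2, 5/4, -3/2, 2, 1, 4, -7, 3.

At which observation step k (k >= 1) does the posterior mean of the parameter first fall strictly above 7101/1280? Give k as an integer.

obs 1: x=2 → posterior Inverse-Gamma(7/2, 47/8)
obs 2: x=-1/4 → posterior Inverse-Gamma(4, 189/32)
obs 3: x=3 → posterior Inverse-Gamma(9/2, 385/32)
obs 4: x=-5 → posterior Inverse-Gamma(5, 709/32)
obs 5: x=1 → posterior Inverse-Gamma(11/2, 745/32)
obs 6: x=5/2 → posterior Inverse-Gamma(6, 889/32)
obs 7: x=5/4 → posterior Inverse-Gamma(13/2, 469/16)
obs 8: x=-3/2 → posterior Inverse-Gamma(7, 477/16)
obs 9: x=2 → posterior Inverse-Gamma(15/2, 527/16)
obs 10: x=1 → posterior Inverse-Gamma(8, 545/16)
obs 11: x=4 → posterior Inverse-Gamma(17/2, 707/16)
obs 12: x=-7 → posterior Inverse-Gamma(9, 1045/16)
obs 13: x=3 → posterior Inverse-Gamma(19/2, 1143/16)

k = 6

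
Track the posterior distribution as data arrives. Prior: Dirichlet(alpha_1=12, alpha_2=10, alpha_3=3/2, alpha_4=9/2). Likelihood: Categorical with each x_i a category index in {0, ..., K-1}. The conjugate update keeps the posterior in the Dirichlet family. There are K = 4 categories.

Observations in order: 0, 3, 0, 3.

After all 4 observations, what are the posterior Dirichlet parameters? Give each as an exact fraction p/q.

obs 1: x=0 → posterior Dirichlet(13, 10, 3/2, 9/2)
obs 2: x=3 → posterior Dirichlet(13, 10, 3/2, 11/2)
obs 3: x=0 → posterior Dirichlet(14, 10, 3/2, 11/2)
obs 4: x=3 → posterior Dirichlet(14, 10, 3/2, 13/2)

alpha_1=14, alpha_2=10, alpha_3=3/2, alpha_4=13/2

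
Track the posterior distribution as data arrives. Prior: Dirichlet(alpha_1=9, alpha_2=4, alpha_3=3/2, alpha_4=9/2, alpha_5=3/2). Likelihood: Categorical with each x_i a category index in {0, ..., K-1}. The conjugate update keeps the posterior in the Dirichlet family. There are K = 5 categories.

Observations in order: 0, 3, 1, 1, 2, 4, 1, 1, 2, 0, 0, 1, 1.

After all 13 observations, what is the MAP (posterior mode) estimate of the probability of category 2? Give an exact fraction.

5/57

obs 1: x=0 → posterior Dirichlet(10, 4, 3/2, 9/2, 3/2)
obs 2: x=3 → posterior Dirichlet(10, 4, 3/2, 11/2, 3/2)
obs 3: x=1 → posterior Dirichlet(10, 5, 3/2, 11/2, 3/2)
obs 4: x=1 → posterior Dirichlet(10, 6, 3/2, 11/2, 3/2)
obs 5: x=2 → posterior Dirichlet(10, 6, 5/2, 11/2, 3/2)
obs 6: x=4 → posterior Dirichlet(10, 6, 5/2, 11/2, 5/2)
obs 7: x=1 → posterior Dirichlet(10, 7, 5/2, 11/2, 5/2)
obs 8: x=1 → posterior Dirichlet(10, 8, 5/2, 11/2, 5/2)
obs 9: x=2 → posterior Dirichlet(10, 8, 7/2, 11/2, 5/2)
obs 10: x=0 → posterior Dirichlet(11, 8, 7/2, 11/2, 5/2)
obs 11: x=0 → posterior Dirichlet(12, 8, 7/2, 11/2, 5/2)
obs 12: x=1 → posterior Dirichlet(12, 9, 7/2, 11/2, 5/2)
obs 13: x=1 → posterior Dirichlet(12, 10, 7/2, 11/2, 5/2)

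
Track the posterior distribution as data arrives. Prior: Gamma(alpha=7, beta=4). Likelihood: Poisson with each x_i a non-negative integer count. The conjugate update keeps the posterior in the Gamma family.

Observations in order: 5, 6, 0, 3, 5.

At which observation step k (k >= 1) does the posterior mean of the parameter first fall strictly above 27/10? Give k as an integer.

k = 2

obs 1: x=5 → posterior Gamma(12, 5)
obs 2: x=6 → posterior Gamma(18, 6)
obs 3: x=0 → posterior Gamma(18, 7)
obs 4: x=3 → posterior Gamma(21, 8)
obs 5: x=5 → posterior Gamma(26, 9)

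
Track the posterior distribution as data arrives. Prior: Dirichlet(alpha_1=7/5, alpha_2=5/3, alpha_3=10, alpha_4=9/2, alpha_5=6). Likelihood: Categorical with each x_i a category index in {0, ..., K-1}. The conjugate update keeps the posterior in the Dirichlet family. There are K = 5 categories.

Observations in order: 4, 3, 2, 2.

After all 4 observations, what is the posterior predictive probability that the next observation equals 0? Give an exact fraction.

obs 1: x=4 → posterior Dirichlet(7/5, 5/3, 10, 9/2, 7)
obs 2: x=3 → posterior Dirichlet(7/5, 5/3, 10, 11/2, 7)
obs 3: x=2 → posterior Dirichlet(7/5, 5/3, 11, 11/2, 7)
obs 4: x=2 → posterior Dirichlet(7/5, 5/3, 12, 11/2, 7)

42/827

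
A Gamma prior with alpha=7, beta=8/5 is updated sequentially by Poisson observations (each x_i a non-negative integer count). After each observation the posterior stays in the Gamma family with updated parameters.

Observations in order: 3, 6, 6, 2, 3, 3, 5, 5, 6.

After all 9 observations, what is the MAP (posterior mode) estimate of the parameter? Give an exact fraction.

obs 1: x=3 → posterior Gamma(10, 13/5)
obs 2: x=6 → posterior Gamma(16, 18/5)
obs 3: x=6 → posterior Gamma(22, 23/5)
obs 4: x=2 → posterior Gamma(24, 28/5)
obs 5: x=3 → posterior Gamma(27, 33/5)
obs 6: x=3 → posterior Gamma(30, 38/5)
obs 7: x=5 → posterior Gamma(35, 43/5)
obs 8: x=5 → posterior Gamma(40, 48/5)
obs 9: x=6 → posterior Gamma(46, 53/5)

225/53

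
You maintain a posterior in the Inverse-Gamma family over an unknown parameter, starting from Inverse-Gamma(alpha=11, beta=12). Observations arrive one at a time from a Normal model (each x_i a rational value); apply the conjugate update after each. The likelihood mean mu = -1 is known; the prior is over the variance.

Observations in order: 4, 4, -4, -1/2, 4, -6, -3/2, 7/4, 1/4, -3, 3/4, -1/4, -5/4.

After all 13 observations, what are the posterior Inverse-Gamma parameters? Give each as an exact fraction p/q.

obs 1: x=4 → posterior Inverse-Gamma(23/2, 49/2)
obs 2: x=4 → posterior Inverse-Gamma(12, 37)
obs 3: x=-4 → posterior Inverse-Gamma(25/2, 83/2)
obs 4: x=-1/2 → posterior Inverse-Gamma(13, 333/8)
obs 5: x=4 → posterior Inverse-Gamma(27/2, 433/8)
obs 6: x=-6 → posterior Inverse-Gamma(14, 533/8)
obs 7: x=-3/2 → posterior Inverse-Gamma(29/2, 267/4)
obs 8: x=7/4 → posterior Inverse-Gamma(15, 2257/32)
obs 9: x=1/4 → posterior Inverse-Gamma(31/2, 1141/16)
obs 10: x=-3 → posterior Inverse-Gamma(16, 1173/16)
obs 11: x=3/4 → posterior Inverse-Gamma(33/2, 2395/32)
obs 12: x=-1/4 → posterior Inverse-Gamma(17, 601/8)
obs 13: x=-5/4 → posterior Inverse-Gamma(35/2, 2405/32)

alpha=35/2, beta=2405/32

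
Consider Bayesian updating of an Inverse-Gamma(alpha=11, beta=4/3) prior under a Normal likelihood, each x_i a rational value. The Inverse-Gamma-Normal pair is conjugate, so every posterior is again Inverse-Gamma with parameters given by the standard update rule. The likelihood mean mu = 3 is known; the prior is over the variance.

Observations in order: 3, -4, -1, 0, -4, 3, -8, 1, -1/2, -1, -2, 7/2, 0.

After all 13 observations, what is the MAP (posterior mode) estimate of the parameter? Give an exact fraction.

1879/222

obs 1: x=3 → posterior Inverse-Gamma(23/2, 4/3)
obs 2: x=-4 → posterior Inverse-Gamma(12, 155/6)
obs 3: x=-1 → posterior Inverse-Gamma(25/2, 203/6)
obs 4: x=0 → posterior Inverse-Gamma(13, 115/3)
obs 5: x=-4 → posterior Inverse-Gamma(27/2, 377/6)
obs 6: x=3 → posterior Inverse-Gamma(14, 377/6)
obs 7: x=-8 → posterior Inverse-Gamma(29/2, 370/3)
obs 8: x=1 → posterior Inverse-Gamma(15, 376/3)
obs 9: x=-1/2 → posterior Inverse-Gamma(31/2, 3155/24)
obs 10: x=-1 → posterior Inverse-Gamma(16, 3347/24)
obs 11: x=-2 → posterior Inverse-Gamma(33/2, 3647/24)
obs 12: x=7/2 → posterior Inverse-Gamma(17, 1825/12)
obs 13: x=0 → posterior Inverse-Gamma(35/2, 1879/12)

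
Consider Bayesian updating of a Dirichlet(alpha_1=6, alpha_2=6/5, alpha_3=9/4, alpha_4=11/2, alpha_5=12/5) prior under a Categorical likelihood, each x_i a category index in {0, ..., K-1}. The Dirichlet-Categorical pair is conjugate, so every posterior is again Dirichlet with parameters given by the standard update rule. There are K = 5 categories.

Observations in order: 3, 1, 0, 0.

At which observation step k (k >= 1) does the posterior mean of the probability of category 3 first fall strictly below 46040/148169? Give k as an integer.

obs 1: x=3 → posterior Dirichlet(6, 6/5, 9/4, 13/2, 12/5)
obs 2: x=1 → posterior Dirichlet(6, 11/5, 9/4, 13/2, 12/5)
obs 3: x=0 → posterior Dirichlet(7, 11/5, 9/4, 13/2, 12/5)
obs 4: x=0 → posterior Dirichlet(8, 11/5, 9/4, 13/2, 12/5)

k = 4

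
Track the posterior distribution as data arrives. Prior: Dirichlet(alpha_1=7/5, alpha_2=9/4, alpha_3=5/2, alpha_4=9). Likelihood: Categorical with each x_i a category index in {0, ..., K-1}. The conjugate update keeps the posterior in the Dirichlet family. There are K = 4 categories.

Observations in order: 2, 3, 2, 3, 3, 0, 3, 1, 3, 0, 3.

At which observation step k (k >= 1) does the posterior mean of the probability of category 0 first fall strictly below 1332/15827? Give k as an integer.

obs 1: x=2 → posterior Dirichlet(7/5, 9/4, 7/2, 9)
obs 2: x=3 → posterior Dirichlet(7/5, 9/4, 7/2, 10)
obs 3: x=2 → posterior Dirichlet(7/5, 9/4, 9/2, 10)
obs 4: x=3 → posterior Dirichlet(7/5, 9/4, 9/2, 11)
obs 5: x=3 → posterior Dirichlet(7/5, 9/4, 9/2, 12)
obs 6: x=0 → posterior Dirichlet(12/5, 9/4, 9/2, 12)
obs 7: x=3 → posterior Dirichlet(12/5, 9/4, 9/2, 13)
obs 8: x=1 → posterior Dirichlet(12/5, 13/4, 9/2, 13)
obs 9: x=3 → posterior Dirichlet(12/5, 13/4, 9/2, 14)
obs 10: x=0 → posterior Dirichlet(17/5, 13/4, 9/2, 14)
obs 11: x=3 → posterior Dirichlet(17/5, 13/4, 9/2, 15)

k = 2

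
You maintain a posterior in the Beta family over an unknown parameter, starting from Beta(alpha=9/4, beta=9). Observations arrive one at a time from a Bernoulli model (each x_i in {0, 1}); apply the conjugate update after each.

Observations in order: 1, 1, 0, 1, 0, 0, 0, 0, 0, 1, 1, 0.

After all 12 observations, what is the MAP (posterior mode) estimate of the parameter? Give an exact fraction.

5/17

obs 1: x=1 → posterior Beta(13/4, 9)
obs 2: x=1 → posterior Beta(17/4, 9)
obs 3: x=0 → posterior Beta(17/4, 10)
obs 4: x=1 → posterior Beta(21/4, 10)
obs 5: x=0 → posterior Beta(21/4, 11)
obs 6: x=0 → posterior Beta(21/4, 12)
obs 7: x=0 → posterior Beta(21/4, 13)
obs 8: x=0 → posterior Beta(21/4, 14)
obs 9: x=0 → posterior Beta(21/4, 15)
obs 10: x=1 → posterior Beta(25/4, 15)
obs 11: x=1 → posterior Beta(29/4, 15)
obs 12: x=0 → posterior Beta(29/4, 16)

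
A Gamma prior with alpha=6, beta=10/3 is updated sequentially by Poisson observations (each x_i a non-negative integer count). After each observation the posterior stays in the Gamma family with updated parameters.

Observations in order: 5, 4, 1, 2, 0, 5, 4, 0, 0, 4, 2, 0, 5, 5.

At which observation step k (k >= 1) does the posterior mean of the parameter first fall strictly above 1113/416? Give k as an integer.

k = 2

obs 1: x=5 → posterior Gamma(11, 13/3)
obs 2: x=4 → posterior Gamma(15, 16/3)
obs 3: x=1 → posterior Gamma(16, 19/3)
obs 4: x=2 → posterior Gamma(18, 22/3)
obs 5: x=0 → posterior Gamma(18, 25/3)
obs 6: x=5 → posterior Gamma(23, 28/3)
obs 7: x=4 → posterior Gamma(27, 31/3)
obs 8: x=0 → posterior Gamma(27, 34/3)
obs 9: x=0 → posterior Gamma(27, 37/3)
obs 10: x=4 → posterior Gamma(31, 40/3)
obs 11: x=2 → posterior Gamma(33, 43/3)
obs 12: x=0 → posterior Gamma(33, 46/3)
obs 13: x=5 → posterior Gamma(38, 49/3)
obs 14: x=5 → posterior Gamma(43, 52/3)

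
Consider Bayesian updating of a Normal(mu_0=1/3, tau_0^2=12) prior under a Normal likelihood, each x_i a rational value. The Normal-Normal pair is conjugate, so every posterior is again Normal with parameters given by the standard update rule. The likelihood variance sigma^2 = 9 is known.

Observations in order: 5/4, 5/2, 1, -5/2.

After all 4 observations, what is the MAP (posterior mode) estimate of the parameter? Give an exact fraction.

10/19

obs 1: x=5/4 → posterior Normal(6/7, 36/7)
obs 2: x=5/2 → posterior Normal(16/11, 36/11)
obs 3: x=1 → posterior Normal(4/3, 12/5)
obs 4: x=-5/2 → posterior Normal(10/19, 36/19)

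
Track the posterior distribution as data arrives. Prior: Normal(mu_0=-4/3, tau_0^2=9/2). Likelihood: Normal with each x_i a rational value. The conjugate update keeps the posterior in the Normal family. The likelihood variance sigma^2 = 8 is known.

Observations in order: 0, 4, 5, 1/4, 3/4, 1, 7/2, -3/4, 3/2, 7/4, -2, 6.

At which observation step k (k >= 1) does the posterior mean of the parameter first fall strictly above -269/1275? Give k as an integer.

k = 2

obs 1: x=0 → posterior Normal(-64/75, 72/25)
obs 2: x=4 → posterior Normal(22/51, 36/17)
obs 3: x=5 → posterior Normal(179/129, 72/43)
obs 4: x=1/4 → posterior Normal(743/624, 18/13)
obs 5: x=3/4 → posterior Normal(206/183, 72/61)
obs 6: x=1 → posterior Normal(233/210, 36/35)
obs 7: x=7/2 → posterior Normal(655/474, 72/79)
obs 8: x=-3/4 → posterior Normal(1229/1056, 9/11)
obs 9: x=3/2 → posterior Normal(1391/1164, 72/97)
obs 10: x=7/4 → posterior Normal(395/318, 36/53)
obs 11: x=-2 → posterior Normal(341/345, 72/115)
obs 12: x=6 → posterior Normal(503/372, 18/31)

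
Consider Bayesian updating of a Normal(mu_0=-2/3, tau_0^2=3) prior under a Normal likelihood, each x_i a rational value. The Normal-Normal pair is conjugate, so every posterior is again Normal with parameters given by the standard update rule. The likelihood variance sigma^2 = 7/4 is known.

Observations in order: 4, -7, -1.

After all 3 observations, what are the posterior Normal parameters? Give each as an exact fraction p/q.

mu_0=-158/129, tau_0^2=21/43

obs 1: x=4 → posterior Normal(130/57, 21/19)
obs 2: x=-7 → posterior Normal(-122/93, 21/31)
obs 3: x=-1 → posterior Normal(-158/129, 21/43)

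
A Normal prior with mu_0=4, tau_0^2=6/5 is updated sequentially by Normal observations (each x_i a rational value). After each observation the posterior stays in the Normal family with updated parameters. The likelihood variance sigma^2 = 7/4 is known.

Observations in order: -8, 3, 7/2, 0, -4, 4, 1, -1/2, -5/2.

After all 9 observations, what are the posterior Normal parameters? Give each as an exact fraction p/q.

mu_0=56/251, tau_0^2=42/251

obs 1: x=-8 → posterior Normal(-52/59, 42/59)
obs 2: x=3 → posterior Normal(20/83, 42/83)
obs 3: x=7/2 → posterior Normal(104/107, 42/107)
obs 4: x=0 → posterior Normal(104/131, 42/131)
obs 5: x=-4 → posterior Normal(8/155, 42/155)
obs 6: x=4 → posterior Normal(104/179, 42/179)
obs 7: x=1 → posterior Normal(128/203, 6/29)
obs 8: x=-1/2 → posterior Normal(116/227, 42/227)
obs 9: x=-5/2 → posterior Normal(56/251, 42/251)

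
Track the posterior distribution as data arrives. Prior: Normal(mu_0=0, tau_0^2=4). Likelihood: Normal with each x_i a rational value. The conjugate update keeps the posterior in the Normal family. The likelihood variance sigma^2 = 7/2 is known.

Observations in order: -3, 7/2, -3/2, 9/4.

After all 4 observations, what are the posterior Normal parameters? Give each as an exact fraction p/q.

mu_0=10/39, tau_0^2=28/39

obs 1: x=-3 → posterior Normal(-8/5, 28/15)
obs 2: x=7/2 → posterior Normal(4/23, 28/23)
obs 3: x=-3/2 → posterior Normal(-8/31, 28/31)
obs 4: x=9/4 → posterior Normal(10/39, 28/39)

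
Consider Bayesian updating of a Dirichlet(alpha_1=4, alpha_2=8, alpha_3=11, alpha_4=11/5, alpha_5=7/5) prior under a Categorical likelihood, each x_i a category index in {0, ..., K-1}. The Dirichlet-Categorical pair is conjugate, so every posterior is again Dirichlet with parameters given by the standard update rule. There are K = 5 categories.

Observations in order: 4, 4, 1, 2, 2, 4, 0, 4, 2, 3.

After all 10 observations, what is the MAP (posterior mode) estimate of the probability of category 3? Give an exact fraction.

obs 1: x=4 → posterior Dirichlet(4, 8, 11, 11/5, 12/5)
obs 2: x=4 → posterior Dirichlet(4, 8, 11, 11/5, 17/5)
obs 3: x=1 → posterior Dirichlet(4, 9, 11, 11/5, 17/5)
obs 4: x=2 → posterior Dirichlet(4, 9, 12, 11/5, 17/5)
obs 5: x=2 → posterior Dirichlet(4, 9, 13, 11/5, 17/5)
obs 6: x=4 → posterior Dirichlet(4, 9, 13, 11/5, 22/5)
obs 7: x=0 → posterior Dirichlet(5, 9, 13, 11/5, 22/5)
obs 8: x=4 → posterior Dirichlet(5, 9, 13, 11/5, 27/5)
obs 9: x=2 → posterior Dirichlet(5, 9, 14, 11/5, 27/5)
obs 10: x=3 → posterior Dirichlet(5, 9, 14, 16/5, 27/5)

11/158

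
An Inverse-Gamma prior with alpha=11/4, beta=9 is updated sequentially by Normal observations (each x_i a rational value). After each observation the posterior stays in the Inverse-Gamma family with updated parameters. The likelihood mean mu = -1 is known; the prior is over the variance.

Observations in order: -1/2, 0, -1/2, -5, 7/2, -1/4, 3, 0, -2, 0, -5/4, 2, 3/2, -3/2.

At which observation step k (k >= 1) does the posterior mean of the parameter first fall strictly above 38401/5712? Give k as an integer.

k = 7

obs 1: x=-1/2 → posterior Inverse-Gamma(13/4, 73/8)
obs 2: x=0 → posterior Inverse-Gamma(15/4, 77/8)
obs 3: x=-1/2 → posterior Inverse-Gamma(17/4, 39/4)
obs 4: x=-5 → posterior Inverse-Gamma(19/4, 71/4)
obs 5: x=7/2 → posterior Inverse-Gamma(21/4, 223/8)
obs 6: x=-1/4 → posterior Inverse-Gamma(23/4, 901/32)
obs 7: x=3 → posterior Inverse-Gamma(25/4, 1157/32)
obs 8: x=0 → posterior Inverse-Gamma(27/4, 1173/32)
obs 9: x=-2 → posterior Inverse-Gamma(29/4, 1189/32)
obs 10: x=0 → posterior Inverse-Gamma(31/4, 1205/32)
obs 11: x=-5/4 → posterior Inverse-Gamma(33/4, 603/16)
obs 12: x=2 → posterior Inverse-Gamma(35/4, 675/16)
obs 13: x=3/2 → posterior Inverse-Gamma(37/4, 725/16)
obs 14: x=-3/2 → posterior Inverse-Gamma(39/4, 727/16)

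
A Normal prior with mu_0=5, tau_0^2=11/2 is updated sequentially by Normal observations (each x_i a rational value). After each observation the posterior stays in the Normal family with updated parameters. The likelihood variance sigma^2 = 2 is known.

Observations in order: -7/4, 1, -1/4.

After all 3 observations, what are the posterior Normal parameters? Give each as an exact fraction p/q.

mu_0=9/37, tau_0^2=22/37

obs 1: x=-7/4 → posterior Normal(1/20, 22/15)
obs 2: x=1 → posterior Normal(47/104, 11/13)
obs 3: x=-1/4 → posterior Normal(9/37, 22/37)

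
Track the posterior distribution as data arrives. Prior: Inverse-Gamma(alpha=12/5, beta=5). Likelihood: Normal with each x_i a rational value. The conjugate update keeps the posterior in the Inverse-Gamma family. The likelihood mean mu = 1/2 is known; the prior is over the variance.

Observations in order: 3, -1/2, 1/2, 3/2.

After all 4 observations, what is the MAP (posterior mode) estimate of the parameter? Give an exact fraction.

obs 1: x=3 → posterior Inverse-Gamma(29/10, 65/8)
obs 2: x=-1/2 → posterior Inverse-Gamma(17/5, 69/8)
obs 3: x=1/2 → posterior Inverse-Gamma(39/10, 69/8)
obs 4: x=3/2 → posterior Inverse-Gamma(22/5, 73/8)

365/216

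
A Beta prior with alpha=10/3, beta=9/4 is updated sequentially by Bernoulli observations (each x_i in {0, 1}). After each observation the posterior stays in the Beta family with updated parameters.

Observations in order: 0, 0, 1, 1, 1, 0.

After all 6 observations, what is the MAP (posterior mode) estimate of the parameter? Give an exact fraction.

obs 1: x=0 → posterior Beta(10/3, 13/4)
obs 2: x=0 → posterior Beta(10/3, 17/4)
obs 3: x=1 → posterior Beta(13/3, 17/4)
obs 4: x=1 → posterior Beta(16/3, 17/4)
obs 5: x=1 → posterior Beta(19/3, 17/4)
obs 6: x=0 → posterior Beta(19/3, 21/4)

64/115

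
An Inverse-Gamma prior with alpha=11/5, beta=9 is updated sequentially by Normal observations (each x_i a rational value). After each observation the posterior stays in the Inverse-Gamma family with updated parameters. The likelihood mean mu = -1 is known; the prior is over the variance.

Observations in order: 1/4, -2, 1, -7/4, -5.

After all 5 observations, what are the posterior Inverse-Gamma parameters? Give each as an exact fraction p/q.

obs 1: x=1/4 → posterior Inverse-Gamma(27/10, 313/32)
obs 2: x=-2 → posterior Inverse-Gamma(16/5, 329/32)
obs 3: x=1 → posterior Inverse-Gamma(37/10, 393/32)
obs 4: x=-7/4 → posterior Inverse-Gamma(21/5, 201/16)
obs 5: x=-5 → posterior Inverse-Gamma(47/10, 329/16)

alpha=47/10, beta=329/16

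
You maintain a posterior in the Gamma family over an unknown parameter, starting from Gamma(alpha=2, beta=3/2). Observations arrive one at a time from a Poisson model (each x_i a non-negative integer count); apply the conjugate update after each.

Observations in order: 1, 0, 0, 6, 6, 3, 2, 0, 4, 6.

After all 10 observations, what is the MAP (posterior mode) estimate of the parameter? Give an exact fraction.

obs 1: x=1 → posterior Gamma(3, 5/2)
obs 2: x=0 → posterior Gamma(3, 7/2)
obs 3: x=0 → posterior Gamma(3, 9/2)
obs 4: x=6 → posterior Gamma(9, 11/2)
obs 5: x=6 → posterior Gamma(15, 13/2)
obs 6: x=3 → posterior Gamma(18, 15/2)
obs 7: x=2 → posterior Gamma(20, 17/2)
obs 8: x=0 → posterior Gamma(20, 19/2)
obs 9: x=4 → posterior Gamma(24, 21/2)
obs 10: x=6 → posterior Gamma(30, 23/2)

58/23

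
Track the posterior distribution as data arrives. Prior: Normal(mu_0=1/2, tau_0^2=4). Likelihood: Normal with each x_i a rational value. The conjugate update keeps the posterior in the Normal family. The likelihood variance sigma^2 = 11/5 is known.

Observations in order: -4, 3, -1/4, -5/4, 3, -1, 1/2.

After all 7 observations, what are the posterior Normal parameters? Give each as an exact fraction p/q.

mu_0=11/302, tau_0^2=44/151

obs 1: x=-4 → posterior Normal(-149/62, 44/31)
obs 2: x=3 → posterior Normal(-29/102, 44/51)
obs 3: x=-1/4 → posterior Normal(-39/142, 44/71)
obs 4: x=-5/4 → posterior Normal(-89/182, 44/91)
obs 5: x=3 → posterior Normal(31/222, 44/111)
obs 6: x=-1 → posterior Normal(-9/262, 44/131)
obs 7: x=1/2 → posterior Normal(11/302, 44/151)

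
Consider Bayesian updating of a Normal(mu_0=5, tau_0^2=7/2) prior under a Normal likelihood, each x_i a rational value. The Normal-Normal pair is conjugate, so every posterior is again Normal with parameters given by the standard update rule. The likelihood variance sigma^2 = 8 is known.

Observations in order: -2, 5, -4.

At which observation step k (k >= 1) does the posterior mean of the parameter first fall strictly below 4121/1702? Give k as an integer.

obs 1: x=-2 → posterior Normal(66/23, 56/23)
obs 2: x=5 → posterior Normal(101/30, 28/15)
obs 3: x=-4 → posterior Normal(73/37, 56/37)

k = 3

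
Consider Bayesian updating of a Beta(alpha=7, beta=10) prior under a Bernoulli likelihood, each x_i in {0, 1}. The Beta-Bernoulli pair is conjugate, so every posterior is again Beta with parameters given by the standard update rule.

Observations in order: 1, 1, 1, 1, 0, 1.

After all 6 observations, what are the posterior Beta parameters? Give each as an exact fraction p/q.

alpha=12, beta=11

obs 1: x=1 → posterior Beta(8, 10)
obs 2: x=1 → posterior Beta(9, 10)
obs 3: x=1 → posterior Beta(10, 10)
obs 4: x=1 → posterior Beta(11, 10)
obs 5: x=0 → posterior Beta(11, 11)
obs 6: x=1 → posterior Beta(12, 11)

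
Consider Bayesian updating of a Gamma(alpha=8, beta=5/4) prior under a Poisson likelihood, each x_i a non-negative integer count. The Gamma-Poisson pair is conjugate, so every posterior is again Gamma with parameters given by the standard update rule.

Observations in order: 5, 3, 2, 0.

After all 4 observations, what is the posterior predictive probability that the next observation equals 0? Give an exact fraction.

630880792396715529789561/14551915228366851806640625

obs 1: x=5 → posterior Gamma(13, 9/4)
obs 2: x=3 → posterior Gamma(16, 13/4)
obs 3: x=2 → posterior Gamma(18, 17/4)
obs 4: x=0 → posterior Gamma(18, 21/4)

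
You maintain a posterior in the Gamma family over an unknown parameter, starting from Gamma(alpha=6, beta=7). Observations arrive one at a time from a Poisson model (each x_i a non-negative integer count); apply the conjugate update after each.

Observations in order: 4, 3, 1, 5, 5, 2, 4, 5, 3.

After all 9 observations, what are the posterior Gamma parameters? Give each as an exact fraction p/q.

obs 1: x=4 → posterior Gamma(10, 8)
obs 2: x=3 → posterior Gamma(13, 9)
obs 3: x=1 → posterior Gamma(14, 10)
obs 4: x=5 → posterior Gamma(19, 11)
obs 5: x=5 → posterior Gamma(24, 12)
obs 6: x=2 → posterior Gamma(26, 13)
obs 7: x=4 → posterior Gamma(30, 14)
obs 8: x=5 → posterior Gamma(35, 15)
obs 9: x=3 → posterior Gamma(38, 16)

alpha=38, beta=16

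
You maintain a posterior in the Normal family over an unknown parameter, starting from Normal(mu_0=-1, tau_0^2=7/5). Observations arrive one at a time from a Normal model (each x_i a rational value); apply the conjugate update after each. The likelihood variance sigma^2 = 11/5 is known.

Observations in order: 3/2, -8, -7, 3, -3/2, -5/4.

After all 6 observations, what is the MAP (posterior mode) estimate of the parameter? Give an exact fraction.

-415/212

obs 1: x=3/2 → posterior Normal(-1/36, 77/90)
obs 2: x=-8 → posterior Normal(-113/50, 77/125)
obs 3: x=-7 → posterior Normal(-211/64, 77/160)
obs 4: x=3 → posterior Normal(-13/6, 77/195)
obs 5: x=-3/2 → posterior Normal(-95/46, 77/230)
obs 6: x=-5/4 → posterior Normal(-415/212, 77/265)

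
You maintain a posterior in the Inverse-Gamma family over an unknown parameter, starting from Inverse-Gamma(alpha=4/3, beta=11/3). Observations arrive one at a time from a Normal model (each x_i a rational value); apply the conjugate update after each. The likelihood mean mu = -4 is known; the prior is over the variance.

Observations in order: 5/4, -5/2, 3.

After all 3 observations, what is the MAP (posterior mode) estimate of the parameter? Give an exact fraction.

obs 1: x=5/4 → posterior Inverse-Gamma(11/6, 1675/96)
obs 2: x=-5/2 → posterior Inverse-Gamma(7/3, 1783/96)
obs 3: x=3 → posterior Inverse-Gamma(17/6, 4135/96)

4135/368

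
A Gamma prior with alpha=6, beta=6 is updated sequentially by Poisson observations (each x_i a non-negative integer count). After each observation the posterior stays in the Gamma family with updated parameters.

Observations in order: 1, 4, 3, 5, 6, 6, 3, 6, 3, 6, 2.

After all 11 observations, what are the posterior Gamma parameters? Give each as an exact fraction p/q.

obs 1: x=1 → posterior Gamma(7, 7)
obs 2: x=4 → posterior Gamma(11, 8)
obs 3: x=3 → posterior Gamma(14, 9)
obs 4: x=5 → posterior Gamma(19, 10)
obs 5: x=6 → posterior Gamma(25, 11)
obs 6: x=6 → posterior Gamma(31, 12)
obs 7: x=3 → posterior Gamma(34, 13)
obs 8: x=6 → posterior Gamma(40, 14)
obs 9: x=3 → posterior Gamma(43, 15)
obs 10: x=6 → posterior Gamma(49, 16)
obs 11: x=2 → posterior Gamma(51, 17)

alpha=51, beta=17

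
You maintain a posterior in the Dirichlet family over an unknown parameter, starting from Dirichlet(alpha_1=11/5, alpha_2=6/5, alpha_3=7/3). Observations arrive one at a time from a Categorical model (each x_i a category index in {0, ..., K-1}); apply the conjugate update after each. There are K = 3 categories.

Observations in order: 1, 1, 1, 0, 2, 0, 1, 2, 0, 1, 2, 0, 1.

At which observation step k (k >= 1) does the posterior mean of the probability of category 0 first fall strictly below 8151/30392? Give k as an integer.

obs 1: x=1 → posterior Dirichlet(11/5, 11/5, 7/3)
obs 2: x=1 → posterior Dirichlet(11/5, 16/5, 7/3)
obs 3: x=1 → posterior Dirichlet(11/5, 21/5, 7/3)
obs 4: x=0 → posterior Dirichlet(16/5, 21/5, 7/3)
obs 5: x=2 → posterior Dirichlet(16/5, 21/5, 10/3)
obs 6: x=0 → posterior Dirichlet(21/5, 21/5, 10/3)
obs 7: x=1 → posterior Dirichlet(21/5, 26/5, 10/3)
obs 8: x=2 → posterior Dirichlet(21/5, 26/5, 13/3)
obs 9: x=0 → posterior Dirichlet(26/5, 26/5, 13/3)
obs 10: x=1 → posterior Dirichlet(26/5, 31/5, 13/3)
obs 11: x=2 → posterior Dirichlet(26/5, 31/5, 16/3)
obs 12: x=0 → posterior Dirichlet(31/5, 31/5, 16/3)
obs 13: x=1 → posterior Dirichlet(31/5, 36/5, 16/3)

k = 3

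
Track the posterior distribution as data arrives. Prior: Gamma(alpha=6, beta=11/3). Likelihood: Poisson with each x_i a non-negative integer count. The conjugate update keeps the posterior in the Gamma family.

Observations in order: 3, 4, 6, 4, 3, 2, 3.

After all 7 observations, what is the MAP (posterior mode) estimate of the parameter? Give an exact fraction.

45/16

obs 1: x=3 → posterior Gamma(9, 14/3)
obs 2: x=4 → posterior Gamma(13, 17/3)
obs 3: x=6 → posterior Gamma(19, 20/3)
obs 4: x=4 → posterior Gamma(23, 23/3)
obs 5: x=3 → posterior Gamma(26, 26/3)
obs 6: x=2 → posterior Gamma(28, 29/3)
obs 7: x=3 → posterior Gamma(31, 32/3)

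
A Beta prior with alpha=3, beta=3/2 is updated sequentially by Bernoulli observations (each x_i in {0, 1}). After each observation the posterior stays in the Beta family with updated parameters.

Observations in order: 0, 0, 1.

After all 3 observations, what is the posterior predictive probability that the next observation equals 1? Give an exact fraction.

8/15

obs 1: x=0 → posterior Beta(3, 5/2)
obs 2: x=0 → posterior Beta(3, 7/2)
obs 3: x=1 → posterior Beta(4, 7/2)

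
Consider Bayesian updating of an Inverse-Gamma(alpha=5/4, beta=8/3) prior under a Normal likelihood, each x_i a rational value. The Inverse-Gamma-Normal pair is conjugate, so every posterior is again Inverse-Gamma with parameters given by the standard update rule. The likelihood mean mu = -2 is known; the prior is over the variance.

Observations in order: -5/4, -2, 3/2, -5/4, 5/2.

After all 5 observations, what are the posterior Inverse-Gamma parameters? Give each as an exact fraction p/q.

obs 1: x=-5/4 → posterior Inverse-Gamma(7/4, 283/96)
obs 2: x=-2 → posterior Inverse-Gamma(9/4, 283/96)
obs 3: x=3/2 → posterior Inverse-Gamma(11/4, 871/96)
obs 4: x=-5/4 → posterior Inverse-Gamma(13/4, 449/48)
obs 5: x=5/2 → posterior Inverse-Gamma(15/4, 935/48)

alpha=15/4, beta=935/48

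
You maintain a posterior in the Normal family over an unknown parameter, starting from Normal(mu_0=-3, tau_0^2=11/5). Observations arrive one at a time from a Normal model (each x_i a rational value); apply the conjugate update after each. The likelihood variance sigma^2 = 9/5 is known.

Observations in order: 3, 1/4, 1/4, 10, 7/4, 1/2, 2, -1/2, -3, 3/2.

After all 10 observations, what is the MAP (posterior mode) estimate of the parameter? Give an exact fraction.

obs 1: x=3 → posterior Normal(3/10, 99/100)
obs 2: x=1/4 → posterior Normal(35/124, 99/155)
obs 3: x=1/4 → posterior Normal(23/84, 33/70)
obs 4: x=10 → posterior Normal(243/106, 99/265)
obs 5: x=7/4 → posterior Normal(563/256, 99/320)
obs 6: x=1/2 → posterior Normal(39/20, 33/125)
obs 7: x=2 → posterior Normal(673/344, 99/430)
obs 8: x=-1/2 → posterior Normal(651/388, 99/485)
obs 9: x=-3 → posterior Normal(173/144, 11/60)
obs 10: x=3/2 → posterior Normal(585/476, 99/595)

585/476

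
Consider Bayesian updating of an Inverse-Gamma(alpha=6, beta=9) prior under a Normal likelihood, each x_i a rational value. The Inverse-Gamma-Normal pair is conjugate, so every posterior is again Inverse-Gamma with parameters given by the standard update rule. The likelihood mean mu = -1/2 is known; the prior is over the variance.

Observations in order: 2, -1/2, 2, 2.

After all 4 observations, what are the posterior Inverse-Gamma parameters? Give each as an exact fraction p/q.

obs 1: x=2 → posterior Inverse-Gamma(13/2, 97/8)
obs 2: x=-1/2 → posterior Inverse-Gamma(7, 97/8)
obs 3: x=2 → posterior Inverse-Gamma(15/2, 61/4)
obs 4: x=2 → posterior Inverse-Gamma(8, 147/8)

alpha=8, beta=147/8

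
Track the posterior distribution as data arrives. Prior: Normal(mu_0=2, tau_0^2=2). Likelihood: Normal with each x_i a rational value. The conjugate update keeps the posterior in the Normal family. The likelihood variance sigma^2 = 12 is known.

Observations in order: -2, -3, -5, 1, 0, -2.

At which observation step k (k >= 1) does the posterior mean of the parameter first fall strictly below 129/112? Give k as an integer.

obs 1: x=-2 → posterior Normal(10/7, 12/7)
obs 2: x=-3 → posterior Normal(7/8, 3/2)
obs 3: x=-5 → posterior Normal(2/9, 4/3)
obs 4: x=1 → posterior Normal(3/10, 6/5)
obs 5: x=0 → posterior Normal(3/11, 12/11)
obs 6: x=-2 → posterior Normal(1/12, 1)

k = 2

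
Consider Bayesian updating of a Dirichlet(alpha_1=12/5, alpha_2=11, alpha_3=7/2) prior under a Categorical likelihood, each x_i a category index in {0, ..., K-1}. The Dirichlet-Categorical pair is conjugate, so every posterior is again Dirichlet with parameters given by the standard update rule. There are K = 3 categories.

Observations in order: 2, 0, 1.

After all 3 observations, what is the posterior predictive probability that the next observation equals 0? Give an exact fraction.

34/199

obs 1: x=2 → posterior Dirichlet(12/5, 11, 9/2)
obs 2: x=0 → posterior Dirichlet(17/5, 11, 9/2)
obs 3: x=1 → posterior Dirichlet(17/5, 12, 9/2)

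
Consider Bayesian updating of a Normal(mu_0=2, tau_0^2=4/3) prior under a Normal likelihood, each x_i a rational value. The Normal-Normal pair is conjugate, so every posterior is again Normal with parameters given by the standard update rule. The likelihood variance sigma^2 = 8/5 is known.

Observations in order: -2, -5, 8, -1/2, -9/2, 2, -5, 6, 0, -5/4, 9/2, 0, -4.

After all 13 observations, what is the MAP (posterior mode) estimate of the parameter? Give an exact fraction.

13/284

obs 1: x=-2 → posterior Normal(2/11, 8/11)
obs 2: x=-5 → posterior Normal(-23/16, 1/2)
obs 3: x=8 → posterior Normal(17/21, 8/21)
obs 4: x=-1/2 → posterior Normal(29/52, 4/13)
obs 5: x=-9/2 → posterior Normal(-8/31, 8/31)
obs 6: x=2 → posterior Normal(1/18, 2/9)
obs 7: x=-5 → posterior Normal(-23/41, 8/41)
obs 8: x=6 → posterior Normal(7/46, 4/23)
obs 9: x=0 → posterior Normal(7/51, 8/51)
obs 10: x=-5/4 → posterior Normal(3/224, 1/7)
obs 11: x=9/2 → posterior Normal(93/244, 8/61)
obs 12: x=0 → posterior Normal(31/88, 4/33)
obs 13: x=-4 → posterior Normal(13/284, 8/71)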